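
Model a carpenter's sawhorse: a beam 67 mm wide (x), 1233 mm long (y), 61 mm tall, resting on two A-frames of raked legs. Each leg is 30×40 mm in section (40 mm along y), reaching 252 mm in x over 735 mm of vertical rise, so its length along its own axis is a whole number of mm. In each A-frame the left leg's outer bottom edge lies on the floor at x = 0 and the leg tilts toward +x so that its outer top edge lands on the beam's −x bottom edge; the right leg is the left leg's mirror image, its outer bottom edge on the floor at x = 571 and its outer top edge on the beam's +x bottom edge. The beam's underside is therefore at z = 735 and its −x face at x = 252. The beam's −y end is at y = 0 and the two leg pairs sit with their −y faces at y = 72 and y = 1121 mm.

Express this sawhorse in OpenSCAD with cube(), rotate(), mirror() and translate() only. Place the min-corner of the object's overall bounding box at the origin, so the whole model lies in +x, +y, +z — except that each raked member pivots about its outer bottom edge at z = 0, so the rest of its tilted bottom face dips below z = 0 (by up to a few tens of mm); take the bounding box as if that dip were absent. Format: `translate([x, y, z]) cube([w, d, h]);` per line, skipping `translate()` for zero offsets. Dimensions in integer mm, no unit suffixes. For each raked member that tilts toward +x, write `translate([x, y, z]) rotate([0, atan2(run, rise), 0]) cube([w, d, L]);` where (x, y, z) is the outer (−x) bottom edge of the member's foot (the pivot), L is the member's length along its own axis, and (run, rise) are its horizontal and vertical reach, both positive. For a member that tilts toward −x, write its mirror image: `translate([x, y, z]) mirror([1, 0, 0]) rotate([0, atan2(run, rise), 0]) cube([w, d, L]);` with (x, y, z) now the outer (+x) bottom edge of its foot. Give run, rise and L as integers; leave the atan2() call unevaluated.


// leg length = √(252² + 735²) = 777
// right-leg outer foot x = 2·252 + 67 = 571
// beam min-corner = (252, 0, 735)
translate([252, 0, 735]) cube([67, 1233, 61]);
translate([0, 72, 0]) rotate([0, atan2(252, 735), 0]) cube([30, 40, 777]);
translate([571, 72, 0]) mirror([1, 0, 0]) rotate([0, atan2(252, 735), 0]) cube([30, 40, 777]);
translate([0, 1121, 0]) rotate([0, atan2(252, 735), 0]) cube([30, 40, 777]);
translate([571, 1121, 0]) mirror([1, 0, 0]) rotate([0, atan2(252, 735), 0]) cube([30, 40, 777]);


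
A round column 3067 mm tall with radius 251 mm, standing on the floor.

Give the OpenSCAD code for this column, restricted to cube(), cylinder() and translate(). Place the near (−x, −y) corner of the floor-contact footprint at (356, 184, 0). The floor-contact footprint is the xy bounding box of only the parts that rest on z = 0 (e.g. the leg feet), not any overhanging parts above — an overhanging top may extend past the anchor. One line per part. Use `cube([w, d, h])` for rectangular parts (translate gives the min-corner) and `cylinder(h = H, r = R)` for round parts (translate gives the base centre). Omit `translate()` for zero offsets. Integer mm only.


translate([607, 435, 0]) cylinder(h = 3067, r = 251);


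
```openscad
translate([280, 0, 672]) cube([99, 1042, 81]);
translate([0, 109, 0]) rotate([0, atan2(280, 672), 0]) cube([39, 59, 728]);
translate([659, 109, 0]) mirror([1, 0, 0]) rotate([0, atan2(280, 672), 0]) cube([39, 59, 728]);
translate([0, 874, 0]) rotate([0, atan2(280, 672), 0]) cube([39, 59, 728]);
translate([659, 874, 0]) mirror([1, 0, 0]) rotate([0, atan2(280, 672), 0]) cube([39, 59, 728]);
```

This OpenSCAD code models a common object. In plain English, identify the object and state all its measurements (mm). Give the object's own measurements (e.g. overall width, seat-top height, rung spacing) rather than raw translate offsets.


A sawhorse. A 99×1042×81 mm beam (x, y, z) sits on two A-frame leg pairs. Each pair is two raked legs of 39×59 mm section (59 mm along y) splaying symmetrically in x. Each leg rises 672 mm vertically over 280 mm of horizontal reach and is 728 mm long along its own axis. Every leg's outer bottom edge rests on the floor and its outer top edge meets a bottom edge of the beam — the left legs (tilting toward +x) meet the beam's −x bottom edge, the right legs (their mirror images, tilting toward −x) meet its +x bottom edge — so the leg tops tuck under the beam, the beam's underside is 672 mm above the floor, and the feet are 659 mm apart outside-to-outside with the beam centred between them. The two leg pairs are set in 109 mm from either end of the beam.


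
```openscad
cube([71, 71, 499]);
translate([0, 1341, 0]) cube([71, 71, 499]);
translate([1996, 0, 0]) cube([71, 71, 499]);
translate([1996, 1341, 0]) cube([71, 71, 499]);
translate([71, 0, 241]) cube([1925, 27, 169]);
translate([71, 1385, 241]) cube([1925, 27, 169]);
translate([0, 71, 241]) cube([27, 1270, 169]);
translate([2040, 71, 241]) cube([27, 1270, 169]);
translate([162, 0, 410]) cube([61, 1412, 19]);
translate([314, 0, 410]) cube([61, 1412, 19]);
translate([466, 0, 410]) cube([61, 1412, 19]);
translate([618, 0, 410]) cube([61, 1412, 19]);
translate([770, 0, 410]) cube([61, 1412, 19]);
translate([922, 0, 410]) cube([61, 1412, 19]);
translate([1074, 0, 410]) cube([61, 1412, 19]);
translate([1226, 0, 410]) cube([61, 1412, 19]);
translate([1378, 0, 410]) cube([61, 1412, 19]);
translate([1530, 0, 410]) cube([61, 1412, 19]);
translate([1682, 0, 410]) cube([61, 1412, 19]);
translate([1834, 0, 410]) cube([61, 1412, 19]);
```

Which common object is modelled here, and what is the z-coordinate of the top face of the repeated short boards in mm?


A bed frame. The slat-top height is 429 mm.

Four posts, four rails, and a row of slats — a bed frame. Slats sit on the rails at z = 241 + 169 = 410; with slat thickness 19, the top is 429 mm.


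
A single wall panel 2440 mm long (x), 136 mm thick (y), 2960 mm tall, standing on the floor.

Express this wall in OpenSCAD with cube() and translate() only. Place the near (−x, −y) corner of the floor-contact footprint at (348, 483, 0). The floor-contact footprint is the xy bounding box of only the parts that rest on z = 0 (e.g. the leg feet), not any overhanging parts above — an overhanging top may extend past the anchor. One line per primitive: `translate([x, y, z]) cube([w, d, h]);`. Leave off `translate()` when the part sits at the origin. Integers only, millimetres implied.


translate([348, 483, 0]) cube([2440, 136, 2960]);


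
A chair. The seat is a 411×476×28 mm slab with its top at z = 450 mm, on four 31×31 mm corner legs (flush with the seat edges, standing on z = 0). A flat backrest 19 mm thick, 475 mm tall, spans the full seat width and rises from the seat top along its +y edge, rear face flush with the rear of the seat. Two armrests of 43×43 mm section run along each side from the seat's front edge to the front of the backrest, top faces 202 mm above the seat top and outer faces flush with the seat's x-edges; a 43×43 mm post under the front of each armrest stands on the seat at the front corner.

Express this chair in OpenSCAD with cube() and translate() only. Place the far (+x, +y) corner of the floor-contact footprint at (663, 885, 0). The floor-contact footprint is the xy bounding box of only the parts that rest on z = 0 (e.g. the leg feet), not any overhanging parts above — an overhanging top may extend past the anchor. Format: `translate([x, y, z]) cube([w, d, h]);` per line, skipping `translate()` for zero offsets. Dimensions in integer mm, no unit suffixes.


translate([252, 409, 422]) cube([411, 476, 28]);
translate([252, 409, 0]) cube([31, 31, 422]);
translate([632, 409, 0]) cube([31, 31, 422]);
translate([252, 854, 0]) cube([31, 31, 422]);
translate([632, 854, 0]) cube([31, 31, 422]);
translate([252, 866, 450]) cube([411, 19, 475]);
translate([252, 409, 609]) cube([43, 457, 43]);
translate([620, 409, 609]) cube([43, 457, 43]);
translate([252, 409, 450]) cube([43, 43, 159]);
translate([620, 409, 450]) cube([43, 43, 159]);


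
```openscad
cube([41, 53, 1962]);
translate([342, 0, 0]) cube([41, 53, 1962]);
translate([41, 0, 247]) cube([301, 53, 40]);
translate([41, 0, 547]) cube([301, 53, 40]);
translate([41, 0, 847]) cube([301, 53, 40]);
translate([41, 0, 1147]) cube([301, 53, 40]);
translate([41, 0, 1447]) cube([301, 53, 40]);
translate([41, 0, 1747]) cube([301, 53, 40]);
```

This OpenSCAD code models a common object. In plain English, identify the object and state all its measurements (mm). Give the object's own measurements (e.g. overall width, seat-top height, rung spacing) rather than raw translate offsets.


A straight ladder. Two 41×53 mm vertical rails, 1962 mm tall, stand 383 mm apart (outside-to-outside) with their front faces coplanar on the −y side. 6 rungs, each 53 mm deep and 40 mm tall, span between the inner faces of the rails, front faces flush with the rails. The lowest rung's underside is at z = 247 mm and rungs are spaced 300 mm apart (underside to underside).


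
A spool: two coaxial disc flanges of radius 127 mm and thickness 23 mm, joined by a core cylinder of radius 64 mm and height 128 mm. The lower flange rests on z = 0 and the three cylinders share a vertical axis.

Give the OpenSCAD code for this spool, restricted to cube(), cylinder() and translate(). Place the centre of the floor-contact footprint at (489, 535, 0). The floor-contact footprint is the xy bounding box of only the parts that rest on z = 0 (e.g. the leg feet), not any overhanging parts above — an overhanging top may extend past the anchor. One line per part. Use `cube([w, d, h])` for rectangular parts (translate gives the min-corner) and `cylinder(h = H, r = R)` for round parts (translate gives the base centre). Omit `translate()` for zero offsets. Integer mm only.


translate([489, 535, 0]) cylinder(h = 23, r = 127);
translate([489, 535, 23]) cylinder(h = 128, r = 64);
translate([489, 535, 151]) cylinder(h = 23, r = 127);


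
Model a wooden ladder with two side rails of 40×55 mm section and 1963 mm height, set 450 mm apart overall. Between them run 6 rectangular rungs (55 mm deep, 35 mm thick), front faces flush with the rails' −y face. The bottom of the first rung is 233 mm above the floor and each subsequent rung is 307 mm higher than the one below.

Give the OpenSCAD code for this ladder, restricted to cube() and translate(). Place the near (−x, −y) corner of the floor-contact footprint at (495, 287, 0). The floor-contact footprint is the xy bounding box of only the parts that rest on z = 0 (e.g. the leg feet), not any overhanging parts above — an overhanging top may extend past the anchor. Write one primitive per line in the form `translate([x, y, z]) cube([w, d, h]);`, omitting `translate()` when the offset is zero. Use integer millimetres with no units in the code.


translate([495, 287, 0]) cube([40, 55, 1963]);
translate([905, 287, 0]) cube([40, 55, 1963]);
translate([535, 287, 233]) cube([370, 55, 35]);
translate([535, 287, 540]) cube([370, 55, 35]);
translate([535, 287, 847]) cube([370, 55, 35]);
translate([535, 287, 1154]) cube([370, 55, 35]);
translate([535, 287, 1461]) cube([370, 55, 35]);
translate([535, 287, 1768]) cube([370, 55, 35]);


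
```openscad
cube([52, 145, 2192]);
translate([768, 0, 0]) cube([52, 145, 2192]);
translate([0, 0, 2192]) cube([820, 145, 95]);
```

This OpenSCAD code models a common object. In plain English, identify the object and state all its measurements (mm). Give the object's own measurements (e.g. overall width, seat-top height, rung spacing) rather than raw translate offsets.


A door frame. The clear opening is 716 mm wide and 2192 mm high. Two 52 mm wide jambs, 145 mm deep, stand either side of the opening from the floor to the top of the opening. A 95 mm thick head sits across the top of both jambs, spanning the full outside width of the frame.


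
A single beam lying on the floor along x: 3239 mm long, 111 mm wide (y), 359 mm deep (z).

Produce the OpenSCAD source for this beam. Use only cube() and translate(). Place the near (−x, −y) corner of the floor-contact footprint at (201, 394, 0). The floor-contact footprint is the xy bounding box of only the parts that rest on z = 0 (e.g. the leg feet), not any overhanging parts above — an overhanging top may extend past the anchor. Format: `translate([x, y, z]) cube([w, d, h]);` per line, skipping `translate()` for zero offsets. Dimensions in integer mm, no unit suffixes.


translate([201, 394, 0]) cube([3239, 111, 359]);


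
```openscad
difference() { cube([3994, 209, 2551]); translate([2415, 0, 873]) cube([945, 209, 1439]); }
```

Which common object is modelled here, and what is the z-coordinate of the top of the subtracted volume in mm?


A wall with a window opening. The window head height is 2312 mm.

A wall with a rectangular opening subtracted — a window. Sill at z = 873, opening 1439 mm tall, so the head is at 873 + 1439 = 2312 mm.


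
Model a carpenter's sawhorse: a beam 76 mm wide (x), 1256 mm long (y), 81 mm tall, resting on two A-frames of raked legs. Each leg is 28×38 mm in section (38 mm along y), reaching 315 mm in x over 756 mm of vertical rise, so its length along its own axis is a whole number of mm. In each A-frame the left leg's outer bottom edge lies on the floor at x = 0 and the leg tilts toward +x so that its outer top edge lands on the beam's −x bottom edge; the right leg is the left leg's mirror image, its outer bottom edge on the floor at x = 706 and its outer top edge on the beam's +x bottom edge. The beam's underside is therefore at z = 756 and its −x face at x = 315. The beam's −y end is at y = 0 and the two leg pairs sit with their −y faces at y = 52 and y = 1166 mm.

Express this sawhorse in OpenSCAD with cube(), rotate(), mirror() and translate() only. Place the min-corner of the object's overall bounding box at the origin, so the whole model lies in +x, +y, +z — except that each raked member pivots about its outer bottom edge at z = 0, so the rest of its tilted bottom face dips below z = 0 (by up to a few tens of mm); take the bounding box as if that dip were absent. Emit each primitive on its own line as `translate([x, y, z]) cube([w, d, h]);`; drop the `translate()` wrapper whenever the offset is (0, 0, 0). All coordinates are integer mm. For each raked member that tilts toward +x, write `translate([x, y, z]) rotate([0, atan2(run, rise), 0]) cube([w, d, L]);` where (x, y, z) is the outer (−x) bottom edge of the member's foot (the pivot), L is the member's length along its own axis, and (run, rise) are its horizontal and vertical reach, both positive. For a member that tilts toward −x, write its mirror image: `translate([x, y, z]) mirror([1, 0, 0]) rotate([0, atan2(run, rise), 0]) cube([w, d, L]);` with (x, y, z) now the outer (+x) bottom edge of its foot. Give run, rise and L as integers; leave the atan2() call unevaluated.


translate([315, 0, 756]) cube([76, 1256, 81]);
translate([0, 52, 0]) rotate([0, atan2(315, 756), 0]) cube([28, 38, 819]);
translate([706, 52, 0]) mirror([1, 0, 0]) rotate([0, atan2(315, 756), 0]) cube([28, 38, 819]);
translate([0, 1166, 0]) rotate([0, atan2(315, 756), 0]) cube([28, 38, 819]);
translate([706, 1166, 0]) mirror([1, 0, 0]) rotate([0, atan2(315, 756), 0]) cube([28, 38, 819]);


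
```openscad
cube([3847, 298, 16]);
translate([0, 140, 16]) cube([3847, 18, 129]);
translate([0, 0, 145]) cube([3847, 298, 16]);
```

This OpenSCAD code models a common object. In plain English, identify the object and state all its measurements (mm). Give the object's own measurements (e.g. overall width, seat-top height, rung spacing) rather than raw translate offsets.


An I-beam lying along x, 3847 mm long. Overall section height 161 mm. Two flanges 298 mm wide (y) and 16 mm thick, one on the floor and one at the top; a web 18 mm thick runs between them, centred on the flange width.


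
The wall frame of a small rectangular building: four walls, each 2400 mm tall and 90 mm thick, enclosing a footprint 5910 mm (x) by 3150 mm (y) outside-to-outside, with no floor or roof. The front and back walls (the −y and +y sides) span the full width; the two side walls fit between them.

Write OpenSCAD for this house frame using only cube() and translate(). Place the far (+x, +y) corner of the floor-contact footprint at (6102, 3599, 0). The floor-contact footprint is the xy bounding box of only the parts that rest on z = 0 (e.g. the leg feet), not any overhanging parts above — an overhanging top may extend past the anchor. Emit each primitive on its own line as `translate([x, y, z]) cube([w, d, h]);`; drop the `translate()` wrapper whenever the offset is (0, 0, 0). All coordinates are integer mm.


translate([192, 449, 0]) cube([5910, 90, 2400]);
translate([192, 3509, 0]) cube([5910, 90, 2400]);
translate([192, 539, 0]) cube([90, 2970, 2400]);
translate([6012, 539, 0]) cube([90, 2970, 2400]);


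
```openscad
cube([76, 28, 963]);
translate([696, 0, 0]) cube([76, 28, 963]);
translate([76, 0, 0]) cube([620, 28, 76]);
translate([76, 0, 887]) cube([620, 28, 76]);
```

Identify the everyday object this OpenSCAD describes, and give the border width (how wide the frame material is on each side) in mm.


A picture frame. The border width is 76 mm.

Four thin pieces enclosing a rectangular opening — a picture frame. The two full-height stiles are 963 mm tall; the top rail sits at z = 887 and is 76 mm tall, so the border above the opening is 963 − 887 = 76 mm, matching the stile x-width.


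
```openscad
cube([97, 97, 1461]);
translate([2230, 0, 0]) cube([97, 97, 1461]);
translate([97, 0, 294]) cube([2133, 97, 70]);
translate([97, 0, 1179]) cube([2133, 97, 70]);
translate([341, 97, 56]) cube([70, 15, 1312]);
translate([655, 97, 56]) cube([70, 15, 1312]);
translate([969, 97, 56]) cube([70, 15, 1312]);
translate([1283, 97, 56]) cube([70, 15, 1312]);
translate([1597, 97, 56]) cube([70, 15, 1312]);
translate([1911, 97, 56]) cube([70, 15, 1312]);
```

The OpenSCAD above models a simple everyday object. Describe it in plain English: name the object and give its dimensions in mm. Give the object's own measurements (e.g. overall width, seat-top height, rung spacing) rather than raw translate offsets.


A fence section. Two 97×97 mm posts, 1461 mm tall, stand on the floor with a clear span of 2133 mm between their inner faces. Two horizontal rails of 97×70 mm section span the gap between the posts with their undersides at z = 294 mm and z = 1179 mm, flush with the posts' −y face. 6 pickets, each 70 mm wide, 15 mm thick and 1312 mm tall, are fixed to the +y face of the rails with their bottoms at z = 56 mm, spaced across the span with a 244 mm gap after the −x post and between neighbouring pickets, with 249 mm left before the +x post.


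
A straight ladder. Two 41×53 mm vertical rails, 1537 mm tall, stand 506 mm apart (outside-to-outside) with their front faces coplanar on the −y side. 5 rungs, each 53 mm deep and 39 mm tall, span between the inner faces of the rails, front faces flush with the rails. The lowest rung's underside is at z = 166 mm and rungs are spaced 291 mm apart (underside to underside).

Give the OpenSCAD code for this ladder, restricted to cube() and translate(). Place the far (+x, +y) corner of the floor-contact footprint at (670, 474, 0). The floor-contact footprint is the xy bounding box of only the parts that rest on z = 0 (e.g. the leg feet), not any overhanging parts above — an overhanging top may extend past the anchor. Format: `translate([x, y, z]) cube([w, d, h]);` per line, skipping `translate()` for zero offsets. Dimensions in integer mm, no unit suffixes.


translate([164, 421, 0]) cube([41, 53, 1537]);
translate([629, 421, 0]) cube([41, 53, 1537]);
translate([205, 421, 166]) cube([424, 53, 39]);
translate([205, 421, 457]) cube([424, 53, 39]);
translate([205, 421, 748]) cube([424, 53, 39]);
translate([205, 421, 1039]) cube([424, 53, 39]);
translate([205, 421, 1330]) cube([424, 53, 39]);


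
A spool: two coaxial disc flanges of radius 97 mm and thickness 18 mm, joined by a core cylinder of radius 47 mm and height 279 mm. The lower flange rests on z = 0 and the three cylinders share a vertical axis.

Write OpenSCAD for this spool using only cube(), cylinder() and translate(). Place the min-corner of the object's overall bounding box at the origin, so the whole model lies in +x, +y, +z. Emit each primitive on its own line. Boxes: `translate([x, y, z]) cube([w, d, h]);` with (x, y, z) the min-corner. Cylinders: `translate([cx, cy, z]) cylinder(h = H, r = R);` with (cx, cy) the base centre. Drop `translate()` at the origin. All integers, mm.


translate([97, 97, 0]) cylinder(h = 18, r = 97);
translate([97, 97, 18]) cylinder(h = 279, r = 47);
translate([97, 97, 297]) cylinder(h = 18, r = 97);


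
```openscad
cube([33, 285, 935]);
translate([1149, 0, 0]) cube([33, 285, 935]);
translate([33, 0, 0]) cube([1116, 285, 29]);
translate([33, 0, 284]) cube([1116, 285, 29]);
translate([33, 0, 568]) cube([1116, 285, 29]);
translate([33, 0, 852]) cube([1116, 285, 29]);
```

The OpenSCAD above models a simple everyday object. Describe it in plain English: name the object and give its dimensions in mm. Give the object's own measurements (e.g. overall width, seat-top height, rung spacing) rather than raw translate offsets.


An open bookshelf. Two side panels, each 33 mm thick, 285 mm deep and 935 mm tall, stand 1182 mm apart (outside-to-outside). Between them sit 4 shelves, each 29 mm thick and 285 mm deep, spanning the full gap between the sides. The bottom shelf rests on the floor (its underside at z = 0) and the clear gap between one shelf's top and the next shelf's underside is 255 mm.


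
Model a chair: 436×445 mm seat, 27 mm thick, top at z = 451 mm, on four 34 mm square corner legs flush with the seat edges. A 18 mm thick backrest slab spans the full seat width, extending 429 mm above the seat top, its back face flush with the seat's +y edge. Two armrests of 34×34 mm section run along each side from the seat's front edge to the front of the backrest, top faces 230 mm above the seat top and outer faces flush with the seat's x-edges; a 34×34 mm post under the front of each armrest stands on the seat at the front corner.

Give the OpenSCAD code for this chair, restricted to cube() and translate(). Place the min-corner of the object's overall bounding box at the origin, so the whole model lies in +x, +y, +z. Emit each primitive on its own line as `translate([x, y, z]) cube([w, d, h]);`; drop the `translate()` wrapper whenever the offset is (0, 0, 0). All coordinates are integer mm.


// leg_h = 451 - 27 = 424
// arm post h = 230 - 34 = 196
translate([0, 0, 424]) cube([436, 445, 27]);
cube([34, 34, 424]);
translate([402, 0, 0]) cube([34, 34, 424]);
translate([0, 411, 0]) cube([34, 34, 424]);
translate([402, 411, 0]) cube([34, 34, 424]);
translate([0, 427, 451]) cube([436, 18, 429]);
translate([0, 0, 647]) cube([34, 427, 34]);
translate([402, 0, 647]) cube([34, 427, 34]);
translate([0, 0, 451]) cube([34, 34, 196]);
translate([402, 0, 451]) cube([34, 34, 196]);


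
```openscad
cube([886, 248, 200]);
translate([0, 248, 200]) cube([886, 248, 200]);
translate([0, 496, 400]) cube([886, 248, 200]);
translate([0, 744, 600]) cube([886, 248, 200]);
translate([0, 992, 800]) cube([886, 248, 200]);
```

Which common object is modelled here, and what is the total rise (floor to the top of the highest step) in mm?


A staircase. The total rise is 1000 mm.

5 identical blocks, each offset up and back from the previous — a staircase. Each step is 200 mm tall and there are 5 of them, so the total rise is 5 × 200 = 1000 mm.


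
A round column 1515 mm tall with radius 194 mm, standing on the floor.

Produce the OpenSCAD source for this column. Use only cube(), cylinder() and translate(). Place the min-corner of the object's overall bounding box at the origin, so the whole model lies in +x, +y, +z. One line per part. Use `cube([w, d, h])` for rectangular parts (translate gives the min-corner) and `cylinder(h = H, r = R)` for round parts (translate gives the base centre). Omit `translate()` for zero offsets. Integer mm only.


translate([194, 194, 0]) cylinder(h = 1515, r = 194);


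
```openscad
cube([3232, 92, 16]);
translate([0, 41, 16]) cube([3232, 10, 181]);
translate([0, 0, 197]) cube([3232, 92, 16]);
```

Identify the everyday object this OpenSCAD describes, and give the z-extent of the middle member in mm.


An I-beam. The web height is 181 mm.

Two wide flanges with a thin centred web — an I-beam. Overall 213 mm minus two 16 mm flanges gives a web of 213 − 2·16 = 181 mm.


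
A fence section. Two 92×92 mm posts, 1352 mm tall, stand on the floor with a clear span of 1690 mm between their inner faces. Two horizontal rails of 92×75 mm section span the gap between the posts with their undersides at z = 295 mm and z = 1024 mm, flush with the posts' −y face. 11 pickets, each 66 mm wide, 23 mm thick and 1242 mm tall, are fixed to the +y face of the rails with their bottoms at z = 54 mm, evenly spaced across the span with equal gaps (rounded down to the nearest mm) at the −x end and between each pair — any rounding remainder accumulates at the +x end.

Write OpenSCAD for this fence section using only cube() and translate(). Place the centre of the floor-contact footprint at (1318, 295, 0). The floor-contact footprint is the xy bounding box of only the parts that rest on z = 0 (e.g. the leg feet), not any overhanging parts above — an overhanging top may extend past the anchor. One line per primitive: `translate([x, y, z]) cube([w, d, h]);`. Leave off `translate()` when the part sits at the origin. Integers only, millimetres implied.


translate([381, 249, 0]) cube([92, 92, 1352]);
translate([2163, 249, 0]) cube([92, 92, 1352]);
translate([473, 249, 295]) cube([1690, 92, 75]);
translate([473, 249, 1024]) cube([1690, 92, 75]);
translate([553, 341, 54]) cube([66, 23, 1242]);
translate([699, 341, 54]) cube([66, 23, 1242]);
translate([845, 341, 54]) cube([66, 23, 1242]);
translate([991, 341, 54]) cube([66, 23, 1242]);
translate([1137, 341, 54]) cube([66, 23, 1242]);
translate([1283, 341, 54]) cube([66, 23, 1242]);
translate([1429, 341, 54]) cube([66, 23, 1242]);
translate([1575, 341, 54]) cube([66, 23, 1242]);
translate([1721, 341, 54]) cube([66, 23, 1242]);
translate([1867, 341, 54]) cube([66, 23, 1242]);
translate([2013, 341, 54]) cube([66, 23, 1242]);


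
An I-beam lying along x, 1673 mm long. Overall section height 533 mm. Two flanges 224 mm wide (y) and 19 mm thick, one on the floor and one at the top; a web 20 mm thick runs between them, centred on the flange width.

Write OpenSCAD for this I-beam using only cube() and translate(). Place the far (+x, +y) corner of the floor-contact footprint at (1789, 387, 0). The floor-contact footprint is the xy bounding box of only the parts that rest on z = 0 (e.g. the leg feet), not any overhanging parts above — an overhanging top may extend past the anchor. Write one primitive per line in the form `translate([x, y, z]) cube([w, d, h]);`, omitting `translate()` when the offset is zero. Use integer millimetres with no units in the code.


translate([116, 163, 0]) cube([1673, 224, 19]);
translate([116, 265, 19]) cube([1673, 20, 495]);
translate([116, 163, 514]) cube([1673, 224, 19]);


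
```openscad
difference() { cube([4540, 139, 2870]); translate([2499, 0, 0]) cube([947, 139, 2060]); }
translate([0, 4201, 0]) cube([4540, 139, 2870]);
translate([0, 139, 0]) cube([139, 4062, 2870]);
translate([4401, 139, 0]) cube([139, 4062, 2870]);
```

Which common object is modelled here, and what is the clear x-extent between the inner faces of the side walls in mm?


A single room. The interior width is 4262 mm.

Four walls enclosing a rectangle with a door in the front wall — a room. Outside width 4540 minus two 139 mm walls gives 4262 mm.


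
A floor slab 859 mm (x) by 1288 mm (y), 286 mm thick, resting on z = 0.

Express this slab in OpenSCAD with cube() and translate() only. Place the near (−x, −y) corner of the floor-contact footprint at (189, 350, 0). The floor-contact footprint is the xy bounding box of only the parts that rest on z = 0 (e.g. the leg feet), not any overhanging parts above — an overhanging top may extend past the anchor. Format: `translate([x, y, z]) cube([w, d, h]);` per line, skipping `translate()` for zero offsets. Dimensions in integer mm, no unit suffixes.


translate([189, 350, 0]) cube([859, 1288, 286]);


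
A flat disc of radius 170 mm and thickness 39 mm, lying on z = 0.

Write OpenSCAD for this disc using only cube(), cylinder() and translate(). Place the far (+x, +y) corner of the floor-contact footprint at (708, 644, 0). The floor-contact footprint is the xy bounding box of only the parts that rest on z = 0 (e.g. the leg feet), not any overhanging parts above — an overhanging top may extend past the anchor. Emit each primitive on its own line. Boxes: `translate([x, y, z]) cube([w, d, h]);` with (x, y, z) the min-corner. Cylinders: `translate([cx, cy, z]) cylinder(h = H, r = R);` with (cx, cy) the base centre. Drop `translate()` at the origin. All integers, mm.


translate([538, 474, 0]) cylinder(h = 39, r = 170);


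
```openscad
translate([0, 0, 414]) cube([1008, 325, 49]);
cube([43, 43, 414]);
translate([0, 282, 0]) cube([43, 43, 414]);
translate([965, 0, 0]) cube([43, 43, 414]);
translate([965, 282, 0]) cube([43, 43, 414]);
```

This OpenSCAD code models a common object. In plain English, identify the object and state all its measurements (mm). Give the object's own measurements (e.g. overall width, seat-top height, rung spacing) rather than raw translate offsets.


A long wooden bench with a 1008 mm (x) × 325 mm (y) seat, 49 mm thick, its top surface 463 mm above the floor. Four 43 mm square legs at the seat corners, flush with the edges, run from z = 0 to the seat underside.


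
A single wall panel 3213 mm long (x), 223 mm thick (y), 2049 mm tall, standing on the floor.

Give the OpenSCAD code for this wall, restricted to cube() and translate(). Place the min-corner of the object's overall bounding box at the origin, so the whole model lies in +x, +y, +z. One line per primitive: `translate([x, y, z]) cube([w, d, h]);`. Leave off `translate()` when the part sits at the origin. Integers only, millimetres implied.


cube([3213, 223, 2049]);


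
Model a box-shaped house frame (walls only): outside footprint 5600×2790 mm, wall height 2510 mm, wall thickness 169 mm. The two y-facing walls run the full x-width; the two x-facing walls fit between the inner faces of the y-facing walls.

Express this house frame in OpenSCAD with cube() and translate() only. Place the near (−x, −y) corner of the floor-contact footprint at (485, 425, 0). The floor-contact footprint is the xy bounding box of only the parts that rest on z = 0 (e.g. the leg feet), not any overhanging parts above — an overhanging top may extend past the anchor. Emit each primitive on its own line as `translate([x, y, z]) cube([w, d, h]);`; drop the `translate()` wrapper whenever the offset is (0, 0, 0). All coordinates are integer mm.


translate([485, 425, 0]) cube([5600, 169, 2510]);
translate([485, 3046, 0]) cube([5600, 169, 2510]);
translate([485, 594, 0]) cube([169, 2452, 2510]);
translate([5916, 594, 0]) cube([169, 2452, 2510]);


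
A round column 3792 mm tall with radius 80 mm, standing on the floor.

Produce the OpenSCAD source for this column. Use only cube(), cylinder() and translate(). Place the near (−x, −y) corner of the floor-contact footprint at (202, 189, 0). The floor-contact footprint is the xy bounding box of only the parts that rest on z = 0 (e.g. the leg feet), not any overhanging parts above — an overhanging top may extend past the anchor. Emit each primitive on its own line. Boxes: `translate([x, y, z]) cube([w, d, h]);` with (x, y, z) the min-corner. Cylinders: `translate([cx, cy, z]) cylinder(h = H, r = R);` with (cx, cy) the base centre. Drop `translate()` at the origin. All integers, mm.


translate([282, 269, 0]) cylinder(h = 3792, r = 80);


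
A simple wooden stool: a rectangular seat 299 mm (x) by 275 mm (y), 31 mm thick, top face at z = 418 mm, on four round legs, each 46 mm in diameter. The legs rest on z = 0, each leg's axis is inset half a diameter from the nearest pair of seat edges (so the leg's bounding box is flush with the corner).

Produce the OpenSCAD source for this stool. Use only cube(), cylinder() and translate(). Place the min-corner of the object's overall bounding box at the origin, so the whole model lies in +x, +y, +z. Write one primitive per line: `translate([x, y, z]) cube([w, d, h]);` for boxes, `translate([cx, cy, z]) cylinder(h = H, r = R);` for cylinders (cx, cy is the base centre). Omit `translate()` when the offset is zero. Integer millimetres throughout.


// leg_h = 418 - 31 = 387
translate([0, 0, 387]) cube([299, 275, 31]);
translate([23, 23, 0]) cylinder(h = 387, r = 23);
translate([276, 23, 0]) cylinder(h = 387, r = 23);
translate([23, 252, 0]) cylinder(h = 387, r = 23);
translate([276, 252, 0]) cylinder(h = 387, r = 23);


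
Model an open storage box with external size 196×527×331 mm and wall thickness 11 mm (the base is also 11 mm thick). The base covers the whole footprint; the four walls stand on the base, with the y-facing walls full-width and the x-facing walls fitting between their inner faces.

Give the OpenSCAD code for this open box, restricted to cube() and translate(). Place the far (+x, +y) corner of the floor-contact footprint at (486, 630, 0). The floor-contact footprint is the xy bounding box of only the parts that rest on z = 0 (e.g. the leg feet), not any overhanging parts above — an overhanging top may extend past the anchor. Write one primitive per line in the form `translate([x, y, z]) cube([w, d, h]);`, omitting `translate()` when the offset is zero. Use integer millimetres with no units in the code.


translate([290, 103, 0]) cube([196, 527, 11]);
translate([290, 103, 11]) cube([196, 11, 320]);
translate([290, 619, 11]) cube([196, 11, 320]);
translate([290, 114, 11]) cube([11, 505, 320]);
translate([475, 114, 11]) cube([11, 505, 320]);


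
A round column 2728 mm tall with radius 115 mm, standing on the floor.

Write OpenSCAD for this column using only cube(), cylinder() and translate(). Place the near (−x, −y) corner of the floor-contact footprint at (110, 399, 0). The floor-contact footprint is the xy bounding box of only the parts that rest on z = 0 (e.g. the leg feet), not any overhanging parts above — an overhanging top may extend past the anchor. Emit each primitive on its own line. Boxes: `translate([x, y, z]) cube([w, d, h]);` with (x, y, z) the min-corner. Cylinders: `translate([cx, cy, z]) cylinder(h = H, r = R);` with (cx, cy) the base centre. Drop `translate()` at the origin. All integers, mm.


translate([225, 514, 0]) cylinder(h = 2728, r = 115);


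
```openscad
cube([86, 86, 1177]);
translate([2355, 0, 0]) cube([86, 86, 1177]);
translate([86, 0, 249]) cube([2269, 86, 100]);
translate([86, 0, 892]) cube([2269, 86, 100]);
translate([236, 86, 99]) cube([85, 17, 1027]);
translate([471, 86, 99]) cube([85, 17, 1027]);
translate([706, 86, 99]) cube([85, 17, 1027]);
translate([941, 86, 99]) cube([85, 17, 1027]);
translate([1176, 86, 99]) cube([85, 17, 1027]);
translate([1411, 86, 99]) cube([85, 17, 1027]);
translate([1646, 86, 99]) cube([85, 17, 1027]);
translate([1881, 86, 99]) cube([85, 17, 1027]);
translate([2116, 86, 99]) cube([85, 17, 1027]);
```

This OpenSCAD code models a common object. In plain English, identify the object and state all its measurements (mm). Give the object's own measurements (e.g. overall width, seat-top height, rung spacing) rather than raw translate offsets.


A fence section. Two 86×86 mm posts, 1177 mm tall, stand on the floor with a clear span of 2269 mm between their inner faces. Two horizontal rails of 86×100 mm section span the gap between the posts with their undersides at z = 249 mm and z = 892 mm, flush with the posts' −y face. 9 pickets, each 85 mm wide, 17 mm thick and 1027 mm tall, are fixed to the +y face of the rails with their bottoms at z = 99 mm, spaced across the span with a 150 mm gap after the −x post and between neighbouring pickets, with 154 mm left before the +x post.


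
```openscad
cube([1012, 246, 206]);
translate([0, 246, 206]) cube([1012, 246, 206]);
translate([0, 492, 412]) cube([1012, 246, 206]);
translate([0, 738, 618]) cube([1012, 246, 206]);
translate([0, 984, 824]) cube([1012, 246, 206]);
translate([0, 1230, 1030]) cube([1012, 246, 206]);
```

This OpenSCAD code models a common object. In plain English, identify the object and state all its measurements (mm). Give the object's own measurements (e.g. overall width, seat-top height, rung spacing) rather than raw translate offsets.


A straight staircase of 6 solid steps. Each step is 1012 mm wide (x), 246 mm deep (y, the going) and 206 mm tall (the rise). The first step rests on the floor; each subsequent step sits one going further in +y and one rise higher in +z, directly behind and above the previous step with no overlap.


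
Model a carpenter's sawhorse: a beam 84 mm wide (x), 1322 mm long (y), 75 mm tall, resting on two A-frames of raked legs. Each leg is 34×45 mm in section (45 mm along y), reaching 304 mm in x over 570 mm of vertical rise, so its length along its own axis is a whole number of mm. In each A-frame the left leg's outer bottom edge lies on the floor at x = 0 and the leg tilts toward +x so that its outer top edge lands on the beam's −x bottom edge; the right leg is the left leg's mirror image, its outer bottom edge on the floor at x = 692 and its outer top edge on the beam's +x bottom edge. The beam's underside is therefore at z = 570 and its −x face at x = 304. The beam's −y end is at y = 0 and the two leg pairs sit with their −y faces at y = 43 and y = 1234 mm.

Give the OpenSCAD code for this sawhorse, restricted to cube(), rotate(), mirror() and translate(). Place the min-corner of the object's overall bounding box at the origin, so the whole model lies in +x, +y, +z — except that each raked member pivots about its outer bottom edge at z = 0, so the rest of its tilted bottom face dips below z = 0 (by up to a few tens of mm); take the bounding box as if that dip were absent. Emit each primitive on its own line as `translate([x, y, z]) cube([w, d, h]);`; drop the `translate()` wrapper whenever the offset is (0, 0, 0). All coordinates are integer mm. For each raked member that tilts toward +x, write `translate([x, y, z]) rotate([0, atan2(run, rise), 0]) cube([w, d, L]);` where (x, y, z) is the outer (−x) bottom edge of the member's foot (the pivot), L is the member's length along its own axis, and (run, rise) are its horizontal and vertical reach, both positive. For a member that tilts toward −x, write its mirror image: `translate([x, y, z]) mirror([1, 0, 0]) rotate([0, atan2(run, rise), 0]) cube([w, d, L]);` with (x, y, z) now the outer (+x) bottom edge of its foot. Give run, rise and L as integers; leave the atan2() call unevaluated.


// leg length = √(304² + 570²) = 646
// right-leg outer foot x = 2·304 + 84 = 692
// beam min-corner = (304, 0, 570)
translate([304, 0, 570]) cube([84, 1322, 75]);
translate([0, 43, 0]) rotate([0, atan2(304, 570), 0]) cube([34, 45, 646]);
translate([692, 43, 0]) mirror([1, 0, 0]) rotate([0, atan2(304, 570), 0]) cube([34, 45, 646]);
translate([0, 1234, 0]) rotate([0, atan2(304, 570), 0]) cube([34, 45, 646]);
translate([692, 1234, 0]) mirror([1, 0, 0]) rotate([0, atan2(304, 570), 0]) cube([34, 45, 646]);


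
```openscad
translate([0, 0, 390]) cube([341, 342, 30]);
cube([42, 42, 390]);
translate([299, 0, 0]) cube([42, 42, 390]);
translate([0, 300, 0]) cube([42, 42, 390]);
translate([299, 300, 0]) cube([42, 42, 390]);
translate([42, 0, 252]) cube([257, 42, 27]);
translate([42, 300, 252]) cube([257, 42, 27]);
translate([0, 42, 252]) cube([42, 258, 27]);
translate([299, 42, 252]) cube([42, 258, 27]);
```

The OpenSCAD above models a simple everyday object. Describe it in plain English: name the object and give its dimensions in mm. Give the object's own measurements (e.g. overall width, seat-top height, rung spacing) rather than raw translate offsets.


A four-legged stool. The seat is a 341×342×30 mm slab whose top surface is at z = 420 mm; four square legs, each 42×42 mm in cross-section, run from the floor (z = 0) to the underside of the seat, each flush with a corner of the seat. Four stretchers, 42 mm wide and 27 mm tall, connect adjacent legs with their undersides at z = 252 mm, each running between the inner faces of the legs it joins and aligned with the legs' outer faces on the other axis.
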